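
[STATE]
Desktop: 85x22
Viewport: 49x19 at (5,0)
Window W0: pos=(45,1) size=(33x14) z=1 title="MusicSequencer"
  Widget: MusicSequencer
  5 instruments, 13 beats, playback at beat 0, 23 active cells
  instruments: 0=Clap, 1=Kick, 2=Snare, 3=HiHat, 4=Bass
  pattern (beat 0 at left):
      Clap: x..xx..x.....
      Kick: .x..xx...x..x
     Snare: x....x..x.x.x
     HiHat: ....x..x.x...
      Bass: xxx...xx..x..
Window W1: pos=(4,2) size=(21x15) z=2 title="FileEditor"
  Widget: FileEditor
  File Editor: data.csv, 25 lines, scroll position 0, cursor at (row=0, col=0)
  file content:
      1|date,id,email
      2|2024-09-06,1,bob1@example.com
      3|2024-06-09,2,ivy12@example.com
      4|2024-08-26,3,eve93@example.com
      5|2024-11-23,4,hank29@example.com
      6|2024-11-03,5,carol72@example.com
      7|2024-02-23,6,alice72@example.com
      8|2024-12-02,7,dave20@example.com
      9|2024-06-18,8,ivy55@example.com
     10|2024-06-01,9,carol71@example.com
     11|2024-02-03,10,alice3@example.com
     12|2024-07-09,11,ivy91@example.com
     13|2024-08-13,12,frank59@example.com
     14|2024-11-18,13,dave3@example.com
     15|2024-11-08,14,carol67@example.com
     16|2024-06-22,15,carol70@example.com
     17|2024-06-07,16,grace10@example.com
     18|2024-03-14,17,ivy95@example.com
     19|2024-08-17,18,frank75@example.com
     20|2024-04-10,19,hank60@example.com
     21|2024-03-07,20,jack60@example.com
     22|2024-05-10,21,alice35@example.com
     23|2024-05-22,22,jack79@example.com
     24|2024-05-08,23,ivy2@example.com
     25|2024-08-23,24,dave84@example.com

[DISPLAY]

                                                 
                                        ┏━━━━━━━━
━━━━━━━━━━━━━━━━━━━┓                    ┃ MusicSe
 FileEditor        ┃                    ┠────────
───────────────────┨                    ┃      ▼1
█ate,id,email     ▲┃                    ┃  Clap█·
2024-09-06,1,bob1@█┃                    ┃  Kick·█
2024-06-09,2,ivy12░┃                    ┃ Snare█·
2024-08-26,3,eve93░┃                    ┃ HiHat··
2024-11-23,4,hank2░┃                    ┃  Bass██
2024-11-03,5,carol░┃                    ┃        
2024-02-23,6,alice░┃                    ┃        
2024-12-02,7,dave2░┃                    ┃        
2024-06-18,8,ivy55░┃                    ┃        
2024-06-01,9,carol░┃                    ┗━━━━━━━━
2024-02-03,10,alic▼┃                             
━━━━━━━━━━━━━━━━━━━┛                             
                                                 
                                                 


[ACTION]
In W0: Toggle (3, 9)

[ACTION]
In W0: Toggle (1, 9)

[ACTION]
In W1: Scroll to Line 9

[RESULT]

                                                 
                                        ┏━━━━━━━━
━━━━━━━━━━━━━━━━━━━┓                    ┃ MusicSe
 FileEditor        ┃                    ┠────────
───────────────────┨                    ┃      ▼1
2024-06-18,8,ivy55▲┃                    ┃  Clap█·
2024-06-01,9,carol░┃                    ┃  Kick·█
2024-02-03,10,alic░┃                    ┃ Snare█·
2024-07-09,11,ivy9░┃                    ┃ HiHat··
2024-08-13,12,fran░┃                    ┃  Bass██
2024-11-18,13,dave░┃                    ┃        
2024-11-08,14,caro█┃                    ┃        
2024-06-22,15,caro░┃                    ┃        
2024-06-07,16,grac░┃                    ┃        
2024-03-14,17,ivy9░┃                    ┗━━━━━━━━
2024-08-17,18,fran▼┃                             
━━━━━━━━━━━━━━━━━━━┛                             
                                                 
                                                 


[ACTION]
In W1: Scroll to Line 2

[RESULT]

                                                 
                                        ┏━━━━━━━━
━━━━━━━━━━━━━━━━━━━┓                    ┃ MusicSe
 FileEditor        ┃                    ┠────────
───────────────────┨                    ┃      ▼1
2024-09-06,1,bob1@▲┃                    ┃  Clap█·
2024-06-09,2,ivy12█┃                    ┃  Kick·█
2024-08-26,3,eve93░┃                    ┃ Snare█·
2024-11-23,4,hank2░┃                    ┃ HiHat··
2024-11-03,5,carol░┃                    ┃  Bass██
2024-02-23,6,alice░┃                    ┃        
2024-12-02,7,dave2░┃                    ┃        
2024-06-18,8,ivy55░┃                    ┃        
2024-06-01,9,carol░┃                    ┃        
2024-02-03,10,alic░┃                    ┗━━━━━━━━
2024-07-09,11,ivy9▼┃                             
━━━━━━━━━━━━━━━━━━━┛                             
                                                 
                                                 


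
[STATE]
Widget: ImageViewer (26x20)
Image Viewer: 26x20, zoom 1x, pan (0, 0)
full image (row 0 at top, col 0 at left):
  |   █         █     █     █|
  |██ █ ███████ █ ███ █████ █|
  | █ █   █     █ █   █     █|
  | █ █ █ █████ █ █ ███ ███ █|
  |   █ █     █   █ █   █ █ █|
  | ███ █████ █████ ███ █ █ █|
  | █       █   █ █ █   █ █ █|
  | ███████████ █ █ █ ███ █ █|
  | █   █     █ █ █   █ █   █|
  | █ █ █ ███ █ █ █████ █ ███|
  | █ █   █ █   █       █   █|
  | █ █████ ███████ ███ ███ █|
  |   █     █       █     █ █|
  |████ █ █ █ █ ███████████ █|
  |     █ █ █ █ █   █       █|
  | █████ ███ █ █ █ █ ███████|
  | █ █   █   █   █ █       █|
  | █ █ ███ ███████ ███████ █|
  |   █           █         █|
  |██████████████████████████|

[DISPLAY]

   █         █     █     █
██ █ ███████ █ ███ █████ █
 █ █   █     █ █   █     █
 █ █ █ █████ █ █ ███ ███ █
   █ █     █   █ █   █ █ █
 ███ █████ █████ ███ █ █ █
 █       █   █ █ █   █ █ █
 ███████████ █ █ █ ███ █ █
 █   █     █ █ █   █ █   █
 █ █ █ ███ █ █ █████ █ ███
 █ █   █ █   █       █   █
 █ █████ ███████ ███ ███ █
   █     █       █     █ █
████ █ █ █ █ ███████████ █
     █ █ █ █ █   █       █
 █████ ███ █ █ █ █ ███████
 █ █   █   █   █ █       █
 █ █ ███ ███████ ███████ █
   █           █         █
██████████████████████████


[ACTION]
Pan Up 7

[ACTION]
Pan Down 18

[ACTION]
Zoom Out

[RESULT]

   █           █         █
██████████████████████████
                          
                          
                          
                          
                          
                          
                          
                          
                          
                          
                          
                          
                          
                          
                          
                          
                          
                          


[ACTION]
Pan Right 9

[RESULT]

      █         █         
█████████████████         
                          
                          
                          
                          
                          
                          
                          
                          
                          
                          
                          
                          
                          
                          
                          
                          
                          
                          


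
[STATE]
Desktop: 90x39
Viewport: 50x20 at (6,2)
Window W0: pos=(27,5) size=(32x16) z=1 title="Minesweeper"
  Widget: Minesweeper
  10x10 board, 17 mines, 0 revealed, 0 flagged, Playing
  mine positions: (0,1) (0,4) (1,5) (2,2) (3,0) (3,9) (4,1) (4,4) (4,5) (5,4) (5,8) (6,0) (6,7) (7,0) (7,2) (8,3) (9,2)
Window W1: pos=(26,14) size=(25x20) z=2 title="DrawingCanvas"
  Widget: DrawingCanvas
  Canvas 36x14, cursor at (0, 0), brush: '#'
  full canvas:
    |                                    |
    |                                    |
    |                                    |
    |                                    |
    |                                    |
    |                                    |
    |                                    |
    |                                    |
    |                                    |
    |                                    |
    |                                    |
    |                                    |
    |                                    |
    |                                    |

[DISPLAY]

                                                  
                                                  
                                                  
                     ┏━━━━━━━━━━━━━━━━━━━━━━━━━━━━
                     ┃ Minesweeper                
                     ┠────────────────────────────
                     ┃■■■■■■■■■■                  
                     ┃■■■■■■■■■■                  
                     ┃■■■■■■■■■■                  
                     ┃■■■■■■■■■■                  
                     ┃■■■■■■■■■■                  
                     ┃■■■■■■■■■■                  
                    ┏━━━━━━━━━━━━━━━━━━━━━━━┓     
                    ┃ DrawingCanvas         ┃     
                    ┠───────────────────────┨     
                    ┃+                      ┃     
                    ┃                       ┃     
                    ┃                       ┃     
                    ┃                       ┃━━━━━
                    ┃                       ┃     


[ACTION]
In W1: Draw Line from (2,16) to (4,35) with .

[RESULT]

                                                  
                                                  
                                                  
                     ┏━━━━━━━━━━━━━━━━━━━━━━━━━━━━
                     ┃ Minesweeper                
                     ┠────────────────────────────
                     ┃■■■■■■■■■■                  
                     ┃■■■■■■■■■■                  
                     ┃■■■■■■■■■■                  
                     ┃■■■■■■■■■■                  
                     ┃■■■■■■■■■■                  
                     ┃■■■■■■■■■■                  
                    ┏━━━━━━━━━━━━━━━━━━━━━━━┓     
                    ┃ DrawingCanvas         ┃     
                    ┠───────────────────────┨     
                    ┃+                      ┃     
                    ┃                       ┃     
                    ┃                .....  ┃     
                    ┃                     ..┃━━━━━
                    ┃                       ┃     


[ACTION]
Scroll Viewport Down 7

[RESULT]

                     ┃■■■■■■■■■■                  
                     ┃■■■■■■■■■■                  
                     ┃■■■■■■■■■■                  
                     ┃■■■■■■■■■■                  
                     ┃■■■■■■■■■■                  
                    ┏━━━━━━━━━━━━━━━━━━━━━━━┓     
                    ┃ DrawingCanvas         ┃     
                    ┠───────────────────────┨     
                    ┃+                      ┃     
                    ┃                       ┃     
                    ┃                .....  ┃     
                    ┃                     ..┃━━━━━
                    ┃                       ┃     
                    ┃                       ┃     
                    ┃                       ┃     
                    ┃                       ┃     
                    ┃                       ┃     
                    ┃                       ┃     
                    ┃                       ┃     
                    ┃                       ┃     


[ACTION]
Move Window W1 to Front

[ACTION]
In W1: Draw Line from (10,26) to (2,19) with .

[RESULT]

                     ┃■■■■■■■■■■                  
                     ┃■■■■■■■■■■                  
                     ┃■■■■■■■■■■                  
                     ┃■■■■■■■■■■                  
                     ┃■■■■■■■■■■                  
                    ┏━━━━━━━━━━━━━━━━━━━━━━━┓     
                    ┃ DrawingCanvas         ┃     
                    ┠───────────────────────┨     
                    ┃+                      ┃     
                    ┃                       ┃     
                    ┃                .....  ┃     
                    ┃                    ...┃━━━━━
                    ┃                     . ┃     
                    ┃                      .┃     
                    ┃                       ┃     
                    ┃                       ┃     
                    ┃                       ┃     
                    ┃                       ┃     
                    ┃                       ┃     
                    ┃                       ┃     


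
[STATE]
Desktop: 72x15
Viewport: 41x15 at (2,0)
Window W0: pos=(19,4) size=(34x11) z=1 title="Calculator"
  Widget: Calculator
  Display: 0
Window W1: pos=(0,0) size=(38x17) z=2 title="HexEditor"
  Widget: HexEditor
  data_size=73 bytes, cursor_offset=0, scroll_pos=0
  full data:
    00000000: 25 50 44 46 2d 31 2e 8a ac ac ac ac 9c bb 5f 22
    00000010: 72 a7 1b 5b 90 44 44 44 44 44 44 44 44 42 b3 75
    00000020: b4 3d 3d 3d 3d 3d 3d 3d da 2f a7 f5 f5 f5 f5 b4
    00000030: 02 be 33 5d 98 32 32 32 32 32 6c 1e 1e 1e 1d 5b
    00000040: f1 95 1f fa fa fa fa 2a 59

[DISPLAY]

━━━━━━━━━━━━━━━━━━━━━━━━━━━━━━━━━━━┓     
HexEditor                          ┃     
───────────────────────────────────┨     
0000000  25 50 44 46 2d 31 2e 8a  a┃     
0000010  72 a7 1b 5b 90 44 44 44  4┃━━━━━
0000020  b4 3d 3d 3d 3d 3d 3d 3d  d┃     
0000030  02 be 33 5d 98 32 32 32  3┃─────
0000040  f1 95 1f fa fa fa fa 2a  5┃     
                                   ┃     
                                   ┃     
                                   ┃     
                                   ┃     
                                   ┃     
                                   ┃     
                                   ┃━━━━━


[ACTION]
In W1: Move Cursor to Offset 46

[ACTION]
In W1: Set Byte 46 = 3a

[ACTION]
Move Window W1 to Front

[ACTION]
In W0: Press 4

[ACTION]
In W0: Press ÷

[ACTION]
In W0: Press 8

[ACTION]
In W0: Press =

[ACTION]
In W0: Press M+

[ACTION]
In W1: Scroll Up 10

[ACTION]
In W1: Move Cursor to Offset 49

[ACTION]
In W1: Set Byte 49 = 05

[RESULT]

━━━━━━━━━━━━━━━━━━━━━━━━━━━━━━━━━━━┓     
HexEditor                          ┃     
───────────────────────────────────┨     
0000000  25 50 44 46 2d 31 2e 8a  a┃     
0000010  72 a7 1b 5b 90 44 44 44  4┃━━━━━
0000020  b4 3d 3d 3d 3d 3d 3d 3d  d┃     
0000030  02 05 33 5d 98 32 32 32  3┃─────
0000040  f1 95 1f fa fa fa fa 2a  5┃     
                                   ┃     
                                   ┃     
                                   ┃     
                                   ┃     
                                   ┃     
                                   ┃     
                                   ┃━━━━━


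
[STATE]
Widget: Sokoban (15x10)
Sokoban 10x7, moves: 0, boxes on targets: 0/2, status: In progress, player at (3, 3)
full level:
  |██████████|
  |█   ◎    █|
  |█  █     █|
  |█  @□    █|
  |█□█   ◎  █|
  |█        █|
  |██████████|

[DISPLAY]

██████████     
█   ◎    █     
█  █     █     
█  @□    █     
█□█   ◎  █     
█        █     
██████████     
Moves: 0  0/2  
               
               


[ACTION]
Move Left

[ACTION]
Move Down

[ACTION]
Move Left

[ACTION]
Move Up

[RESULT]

██████████     
█   ◎    █     
█@ █     █     
█   □    █     
█□█   ◎  █     
█        █     
██████████     
Moves: 3  0/2  
               
               


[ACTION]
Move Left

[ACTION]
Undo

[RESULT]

██████████     
█   ◎    █     
█  █     █     
█@  □    █     
█□█   ◎  █     
█        █     
██████████     
Moves: 2  0/2  
               
               


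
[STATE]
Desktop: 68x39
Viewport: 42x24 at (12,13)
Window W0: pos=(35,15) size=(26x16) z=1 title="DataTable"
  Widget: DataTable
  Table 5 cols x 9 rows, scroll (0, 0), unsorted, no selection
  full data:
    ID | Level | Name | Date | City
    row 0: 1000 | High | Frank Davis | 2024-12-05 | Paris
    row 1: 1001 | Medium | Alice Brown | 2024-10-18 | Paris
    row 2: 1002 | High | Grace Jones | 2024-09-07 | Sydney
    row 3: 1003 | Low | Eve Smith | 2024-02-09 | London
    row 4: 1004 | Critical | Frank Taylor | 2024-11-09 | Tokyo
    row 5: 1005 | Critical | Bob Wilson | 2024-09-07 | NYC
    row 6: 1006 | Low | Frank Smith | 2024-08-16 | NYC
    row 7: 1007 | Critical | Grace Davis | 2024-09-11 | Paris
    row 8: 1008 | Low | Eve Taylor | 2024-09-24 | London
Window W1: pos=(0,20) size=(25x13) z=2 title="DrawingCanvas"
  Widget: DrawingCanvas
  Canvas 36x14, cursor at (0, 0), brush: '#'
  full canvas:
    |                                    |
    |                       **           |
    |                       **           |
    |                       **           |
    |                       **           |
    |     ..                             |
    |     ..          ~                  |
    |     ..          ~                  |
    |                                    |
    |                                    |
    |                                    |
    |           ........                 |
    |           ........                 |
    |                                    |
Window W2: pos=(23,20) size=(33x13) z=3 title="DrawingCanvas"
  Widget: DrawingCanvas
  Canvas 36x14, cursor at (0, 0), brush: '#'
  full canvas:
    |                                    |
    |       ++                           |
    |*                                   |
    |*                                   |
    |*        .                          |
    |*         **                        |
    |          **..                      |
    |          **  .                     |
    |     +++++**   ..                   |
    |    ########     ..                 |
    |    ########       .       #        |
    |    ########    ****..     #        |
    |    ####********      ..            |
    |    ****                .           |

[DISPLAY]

                                          
                                          
                       ┏━━━━━━━━━━━━━━━━━━
                       ┃ DataTable        
                       ┠──────────────────
                       ┃ID  │Level   │Name
                       ┃────┼────────┼────
━━━━━━━━━━━┏━━━━━━━━━━━━━━━━━━━━━━━━━━━━━━
vas        ┃ DrawingCanvas                
───────────┠──────────────────────────────
           ┃+                             
           ┃       ++                     
           ┃*                             
           ┃*                             
           ┃*        .                    
           ┃*         **                  
      ~    ┃          **..                
      ~    ┃          **  .               
           ┃     +++++**   ..             
━━━━━━━━━━━┗━━━━━━━━━━━━━━━━━━━━━━━━━━━━━━
                                          
                                          
                                          
                                          


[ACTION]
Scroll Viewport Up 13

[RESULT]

                                          
                                          
                                          
                                          
                                          
                                          
                                          
                                          
                                          
                                          
                                          
                                          
                                          
                                          
                                          
                       ┏━━━━━━━━━━━━━━━━━━
                       ┃ DataTable        
                       ┠──────────────────
                       ┃ID  │Level   │Name
                       ┃────┼────────┼────
━━━━━━━━━━━┏━━━━━━━━━━━━━━━━━━━━━━━━━━━━━━
vas        ┃ DrawingCanvas                
───────────┠──────────────────────────────
           ┃+                             


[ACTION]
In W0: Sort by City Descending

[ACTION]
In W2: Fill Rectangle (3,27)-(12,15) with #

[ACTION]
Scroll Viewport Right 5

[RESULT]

                                          
                                          
                                          
                                          
                                          
                                          
                                          
                                          
                                          
                                          
                                          
                                          
                                          
                                          
                                          
                  ┏━━━━━━━━━━━━━━━━━━━━━━━
                  ┃ DataTable             
                  ┠───────────────────────
                  ┃ID  │Level   │Name     
                  ┃────┼────────┼─────────
━━━━━━┏━━━━━━━━━━━━━━━━━━━━━━━━━━━━━━━┓Tay
      ┃ DrawingCanvas                 ┃Jon
──────┠───────────────────────────────┨Dav
      ┃+                              ┃Bro


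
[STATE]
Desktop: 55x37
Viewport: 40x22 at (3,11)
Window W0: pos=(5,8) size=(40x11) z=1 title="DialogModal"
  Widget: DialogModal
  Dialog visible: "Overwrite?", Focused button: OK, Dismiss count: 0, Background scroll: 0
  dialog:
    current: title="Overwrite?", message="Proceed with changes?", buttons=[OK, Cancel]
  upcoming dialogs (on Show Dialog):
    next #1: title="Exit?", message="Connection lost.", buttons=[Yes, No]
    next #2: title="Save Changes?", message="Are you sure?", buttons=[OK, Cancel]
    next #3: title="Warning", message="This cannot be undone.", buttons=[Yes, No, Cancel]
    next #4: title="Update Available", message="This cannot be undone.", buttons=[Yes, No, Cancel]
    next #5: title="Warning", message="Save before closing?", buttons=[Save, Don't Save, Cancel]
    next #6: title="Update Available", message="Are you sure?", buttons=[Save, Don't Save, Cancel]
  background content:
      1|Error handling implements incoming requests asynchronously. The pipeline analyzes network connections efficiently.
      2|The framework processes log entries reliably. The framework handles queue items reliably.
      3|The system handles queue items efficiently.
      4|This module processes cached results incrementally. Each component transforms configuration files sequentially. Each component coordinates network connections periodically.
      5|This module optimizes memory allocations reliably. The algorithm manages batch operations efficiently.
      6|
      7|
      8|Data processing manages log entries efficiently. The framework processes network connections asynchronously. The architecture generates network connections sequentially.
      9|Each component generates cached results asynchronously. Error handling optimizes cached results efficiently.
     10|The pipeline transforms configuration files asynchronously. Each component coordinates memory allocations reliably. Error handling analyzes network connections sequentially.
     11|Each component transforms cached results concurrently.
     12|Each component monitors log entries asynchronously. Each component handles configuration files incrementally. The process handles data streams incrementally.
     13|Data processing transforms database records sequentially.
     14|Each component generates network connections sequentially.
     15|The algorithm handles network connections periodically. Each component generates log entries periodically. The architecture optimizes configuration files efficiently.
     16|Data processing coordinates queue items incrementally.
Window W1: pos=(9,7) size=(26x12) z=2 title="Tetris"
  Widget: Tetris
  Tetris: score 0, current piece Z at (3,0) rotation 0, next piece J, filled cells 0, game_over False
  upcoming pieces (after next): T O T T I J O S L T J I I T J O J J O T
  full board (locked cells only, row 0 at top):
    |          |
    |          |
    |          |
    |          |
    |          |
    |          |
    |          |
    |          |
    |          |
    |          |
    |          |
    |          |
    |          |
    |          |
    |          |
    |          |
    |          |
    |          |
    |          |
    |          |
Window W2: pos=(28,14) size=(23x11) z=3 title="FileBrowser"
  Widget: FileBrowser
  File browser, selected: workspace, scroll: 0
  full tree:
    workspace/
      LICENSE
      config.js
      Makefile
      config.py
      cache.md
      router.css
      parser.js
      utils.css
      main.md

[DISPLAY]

  ┃Err┃          │█            ┃oming re
  ┃The┃          │███          ┃─┐ries r
  ┃The┃          │             ┃ │effici
  ┃Thi┃          │       ┏━━━━━━━━━━━━━━
  ┃Thi┃          │       ┃ FileBrowser  
  ┃   ┃          │Score: ┠──────────────
  ┃   ┃          │0      ┃> [-] workspac
  ┗━━━┗━━━━━━━━━━━━━━━━━━┃    LICENSE   
                         ┃    config.js 
                         ┃    Makefile  
                         ┃    config.py 
                         ┃    cache.md  
                         ┃    router.css
                         ┗━━━━━━━━━━━━━━
                                        
                                        
                                        
                                        
                                        
                                        
                                        
                                        


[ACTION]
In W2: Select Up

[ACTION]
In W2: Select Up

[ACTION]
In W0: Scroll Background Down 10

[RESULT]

  ┃Eac┃          │█            ┃hed resu
  ┃Eac┃          │███          ┃─┐ries a
  ┃Dat┃          │             ┃ │base r
  ┃Eac┃          │       ┏━━━━━━━━━━━━━━
  ┃The┃          │       ┃ FileBrowser  
  ┃Dat┃          │Score: ┠──────────────
  ┃   ┃          │0      ┃> [-] workspac
  ┗━━━┗━━━━━━━━━━━━━━━━━━┃    LICENSE   
                         ┃    config.js 
                         ┃    Makefile  
                         ┃    config.py 
                         ┃    cache.md  
                         ┃    router.css
                         ┗━━━━━━━━━━━━━━
                                        
                                        
                                        
                                        
                                        
                                        
                                        
                                        


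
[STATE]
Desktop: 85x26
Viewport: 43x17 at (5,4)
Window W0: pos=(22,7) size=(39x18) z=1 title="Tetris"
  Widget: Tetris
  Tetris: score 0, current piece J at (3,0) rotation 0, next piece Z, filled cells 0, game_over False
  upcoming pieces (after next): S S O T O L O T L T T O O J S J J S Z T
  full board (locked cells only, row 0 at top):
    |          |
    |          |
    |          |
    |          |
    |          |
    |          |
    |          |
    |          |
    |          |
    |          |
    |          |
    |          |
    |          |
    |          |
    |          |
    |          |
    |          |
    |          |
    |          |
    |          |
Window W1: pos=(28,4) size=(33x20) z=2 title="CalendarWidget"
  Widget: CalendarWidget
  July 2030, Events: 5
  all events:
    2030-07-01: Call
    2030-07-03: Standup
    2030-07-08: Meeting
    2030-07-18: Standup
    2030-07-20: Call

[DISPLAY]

                       ┏━━━━━━━━━━━━━━━━━━━
                       ┃ CalendarWidget    
                       ┠───────────────────
                 ┏━━━━━┃           July 203
                 ┃ Tetr┃Mo Tu We Th Fr Sa S
                 ┠─────┃ 1*  2  3*  4  5  6
                 ┃     ┃ 8*  9 10 11 12 13 
                 ┃     ┃15 16 17 18* 19 20*
                 ┃     ┃22 23 24 25 26 27 2
                 ┃     ┃29 30 31           
                 ┃     ┃                   
                 ┃     ┃                   
                 ┃     ┃                   
                 ┃     ┃                   
                 ┃     ┃                   
                 ┃     ┃                   
                 ┃     ┃                   


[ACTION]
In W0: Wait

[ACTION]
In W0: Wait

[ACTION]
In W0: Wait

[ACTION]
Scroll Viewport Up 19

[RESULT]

                                           
                                           
                                           
                                           
                       ┏━━━━━━━━━━━━━━━━━━━
                       ┃ CalendarWidget    
                       ┠───────────────────
                 ┏━━━━━┃           July 203
                 ┃ Tetr┃Mo Tu We Th Fr Sa S
                 ┠─────┃ 1*  2  3*  4  5  6
                 ┃     ┃ 8*  9 10 11 12 13 
                 ┃     ┃15 16 17 18* 19 20*
                 ┃     ┃22 23 24 25 26 27 2
                 ┃     ┃29 30 31           
                 ┃     ┃                   
                 ┃     ┃                   
                 ┃     ┃                   


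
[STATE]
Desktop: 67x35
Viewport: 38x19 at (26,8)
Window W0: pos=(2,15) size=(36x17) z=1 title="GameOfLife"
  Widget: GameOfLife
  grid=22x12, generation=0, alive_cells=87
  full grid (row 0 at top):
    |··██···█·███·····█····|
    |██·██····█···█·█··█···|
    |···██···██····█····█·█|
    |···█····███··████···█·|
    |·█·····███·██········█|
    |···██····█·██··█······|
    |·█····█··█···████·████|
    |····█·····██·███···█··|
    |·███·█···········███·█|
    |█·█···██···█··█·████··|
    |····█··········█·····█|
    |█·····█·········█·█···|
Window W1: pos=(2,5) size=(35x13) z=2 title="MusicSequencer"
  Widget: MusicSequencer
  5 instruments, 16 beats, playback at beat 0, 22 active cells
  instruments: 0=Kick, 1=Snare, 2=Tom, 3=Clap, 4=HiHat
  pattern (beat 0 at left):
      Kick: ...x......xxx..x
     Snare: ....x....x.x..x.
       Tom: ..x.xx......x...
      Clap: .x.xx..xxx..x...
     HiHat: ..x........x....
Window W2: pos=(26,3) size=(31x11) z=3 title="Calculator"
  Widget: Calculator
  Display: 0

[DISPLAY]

┃│ 7 │ 8 │ 9 │ ÷ │            ┃       
┃├───┼───┼───┼───┤            ┃       
┃│ 4 │ 5 │ 6 │ × │            ┃       
┃├───┼───┼───┼───┤            ┃       
┃│ 1 │ 2 │ 3 │ - │            ┃       
┗━━━━━━━━━━━━━━━━━━━━━━━━━━━━━┛       
          ┃                           
          ┃┓                          
          ┃┃                          
━━━━━━━━━━┛┨                          
           ┃                          
           ┃                          
           ┃                          
           ┃                          
           ┃                          
           ┃                          
           ┃                          
           ┃                          
           ┃                          


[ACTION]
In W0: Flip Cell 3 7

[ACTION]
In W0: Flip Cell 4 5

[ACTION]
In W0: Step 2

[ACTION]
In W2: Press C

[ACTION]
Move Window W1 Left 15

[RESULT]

┃│ 7 │ 8 │ 9 │ ÷ │            ┃       
┃├───┼───┼───┼───┤            ┃       
┃│ 4 │ 5 │ 6 │ × │            ┃       
┃├───┼───┼───┼───┤            ┃       
┃│ 1 │ 2 │ 3 │ - │            ┃       
┗━━━━━━━━━━━━━━━━━━━━━━━━━━━━━┛       
        ┃                             
        ┃━━┓                          
        ┃  ┃                          
━━━━━━━━┛──┨                          
           ┃                          
           ┃                          
           ┃                          
           ┃                          
           ┃                          
           ┃                          
           ┃                          
           ┃                          
           ┃                          


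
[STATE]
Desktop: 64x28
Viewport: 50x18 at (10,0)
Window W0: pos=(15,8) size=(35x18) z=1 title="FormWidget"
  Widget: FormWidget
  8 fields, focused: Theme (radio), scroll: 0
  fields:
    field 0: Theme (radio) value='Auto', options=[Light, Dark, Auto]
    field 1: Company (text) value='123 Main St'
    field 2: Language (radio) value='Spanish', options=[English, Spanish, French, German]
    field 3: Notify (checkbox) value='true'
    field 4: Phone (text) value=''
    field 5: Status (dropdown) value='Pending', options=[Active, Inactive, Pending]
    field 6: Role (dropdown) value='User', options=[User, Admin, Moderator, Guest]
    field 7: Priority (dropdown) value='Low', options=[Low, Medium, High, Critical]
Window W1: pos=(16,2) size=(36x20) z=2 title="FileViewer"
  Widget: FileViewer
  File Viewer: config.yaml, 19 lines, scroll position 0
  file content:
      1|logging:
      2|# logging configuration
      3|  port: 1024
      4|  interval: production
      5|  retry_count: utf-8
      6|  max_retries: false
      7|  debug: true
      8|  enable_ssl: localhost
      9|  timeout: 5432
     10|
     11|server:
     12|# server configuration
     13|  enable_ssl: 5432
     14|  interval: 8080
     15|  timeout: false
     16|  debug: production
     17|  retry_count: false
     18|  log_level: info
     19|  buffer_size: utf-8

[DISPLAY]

                                                  
                                                  
      ┏━━━━━━━━━━━━━━━━━━━━━━━━━━━━━━━━━━┓        
      ┃ FileViewer                       ┃        
      ┠──────────────────────────────────┨        
      ┃logging:                         ▲┃        
      ┃# logging configuration          █┃        
      ┃  port: 1024                     ░┃        
     ┏┃  interval: production           ░┃        
     ┃┃  retry_count: utf-8             ░┃        
     ┠┃  max_retries: false             ░┃        
     ┃┃  debug: true                    ░┃        
     ┃┃  enable_ssl: localhost          ░┃        
     ┃┃  timeout: 5432                  ░┃        
     ┃┃                                 ░┃        
     ┃┃server:                          ░┃        
     ┃┃# server configuration           ░┃        
     ┃┃  enable_ssl: 5432               ░┃        


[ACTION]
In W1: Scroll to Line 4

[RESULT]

                                                  
                                                  
      ┏━━━━━━━━━━━━━━━━━━━━━━━━━━━━━━━━━━┓        
      ┃ FileViewer                       ┃        
      ┠──────────────────────────────────┨        
      ┃  interval: production           ▲┃        
      ┃  retry_count: utf-8             ░┃        
      ┃  max_retries: false             ░┃        
     ┏┃  debug: true                    ░┃        
     ┃┃  enable_ssl: localhost          ░┃        
     ┠┃  timeout: 5432                  ░┃        
     ┃┃                                 ░┃        
     ┃┃server:                          ░┃        
     ┃┃# server configuration           ░┃        
     ┃┃  enable_ssl: 5432               ░┃        
     ┃┃  interval: 8080                 ░┃        
     ┃┃  timeout: false                 ░┃        
     ┃┃  debug: production              ░┃        


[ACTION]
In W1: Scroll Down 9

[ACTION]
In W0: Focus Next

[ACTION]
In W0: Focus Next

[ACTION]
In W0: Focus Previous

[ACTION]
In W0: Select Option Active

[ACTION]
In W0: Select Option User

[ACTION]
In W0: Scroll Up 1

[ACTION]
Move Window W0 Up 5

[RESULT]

                                                  
                                                  
      ┏━━━━━━━━━━━━━━━━━━━━━━━━━━━━━━━━━━┓        
     ┏┃ FileViewer                       ┃        
     ┃┠──────────────────────────────────┨        
     ┠┃  interval: production           ▲┃        
     ┃┃  retry_count: utf-8             ░┃        
     ┃┃  max_retries: false             ░┃        
     ┃┃  debug: true                    ░┃        
     ┃┃  enable_ssl: localhost          ░┃        
     ┃┃  timeout: 5432                  ░┃        
     ┃┃                                 ░┃        
     ┃┃server:                          ░┃        
     ┃┃# server configuration           ░┃        
     ┃┃  enable_ssl: 5432               ░┃        
     ┃┃  interval: 8080                 ░┃        
     ┃┃  timeout: false                 ░┃        
     ┃┃  debug: production              ░┃        
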